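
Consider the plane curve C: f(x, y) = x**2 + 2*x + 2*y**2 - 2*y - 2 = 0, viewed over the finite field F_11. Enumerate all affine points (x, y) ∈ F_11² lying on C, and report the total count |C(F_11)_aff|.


Affine F_11-points: {(0, 4), (0, 8), (2, 6), (4, 0), (4, 1), (5, 0), (5, 1), (7, 6), (9, 4), (9, 8)}; count = 10.

For each of the 121 pairs (x, y) ∈ F_11², evaluate f(x, y) mod 11. Record the zeros.
  x = 0: [0↦9, 1↦9, 2↦2, 3↦10, 4↦0, 5↦5, 6↦3, 7↦5, 8↦0, 9↦10, 10↦2]  zeros at y ∈ {4, 8}
  x = 1: [0↦1, 1↦1, 2↦5, 3↦2, 4↦3, 5↦8, 6↦6, 7↦8, 8↦3, 9↦2, 10↦5]  zeros at y ∈ ∅
  x = 2: [0↦6, 1↦6, 2↦10, 3↦7, 4↦8, 5↦2, 6↦0, 7↦2, 8↦8, 9↦7, 10↦10]  zeros at y ∈ {6}
  x = 3: [0↦2, 1↦2, 2↦6, 3↦3, 4↦4, 5↦9, 6↦7, 7↦9, 8↦4, 9↦3, 10↦6]  zeros at y ∈ ∅
  x = 4: [0↦0, 1↦0, 2↦4, 3↦1, 4↦2, 5↦7, 6↦5, 7↦7, 8↦2, 9↦1, 10↦4]  zeros at y ∈ {0, 1}
  x = 5: [0↦0, 1↦0, 2↦4, 3↦1, 4↦2, 5↦7, 6↦5, 7↦7, 8↦2, 9↦1, 10↦4]  zeros at y ∈ {0, 1}
  x = 6: [0↦2, 1↦2, 2↦6, 3↦3, 4↦4, 5↦9, 6↦7, 7↦9, 8↦4, 9↦3, 10↦6]  zeros at y ∈ ∅
  x = 7: [0↦6, 1↦6, 2↦10, 3↦7, 4↦8, 5↦2, 6↦0, 7↦2, 8↦8, 9↦7, 10↦10]  zeros at y ∈ {6}
  x = 8: [0↦1, 1↦1, 2↦5, 3↦2, 4↦3, 5↦8, 6↦6, 7↦8, 8↦3, 9↦2, 10↦5]  zeros at y ∈ ∅
  x = 9: [0↦9, 1↦9, 2↦2, 3↦10, 4↦0, 5↦5, 6↦3, 7↦5, 8↦0, 9↦10, 10↦2]  zeros at y ∈ {4, 8}
  x = 10: [0↦8, 1↦8, 2↦1, 3↦9, 4↦10, 5↦4, 6↦2, 7↦4, 8↦10, 9↦9, 10↦1]  zeros at y ∈ ∅
Collecting zeros: affine points = {(0, 4), (0, 8), (2, 6), (4, 0), (4, 1), (5, 0), (5, 1), (7, 6), (9, 4), (9, 8)}.
Total count |C(F_11)_aff| = 10.


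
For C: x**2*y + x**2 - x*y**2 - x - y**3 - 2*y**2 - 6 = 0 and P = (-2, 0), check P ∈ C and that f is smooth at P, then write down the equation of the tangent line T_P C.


Tangent line at P: -5*x + 4*y - 10 = 0.

Step 1: f(-2, 0) = 0, so P lies on C.
Step 2: partial derivatives
  f_x(x, y) = 2*x*y + 2*x - y**2 - 1, f_y(x, y) = x**2 - 2*x*y - 3*y**2 - 4*y.
  f_x(P) = -5, f_y(P) = 4 (gradient nonzero, so P is smooth).
Step 3: tangent line at P: -5·(x − -2) + 4·(y − 0) = 0.
Expanding: -5*x + 4*y - 10 = 0.


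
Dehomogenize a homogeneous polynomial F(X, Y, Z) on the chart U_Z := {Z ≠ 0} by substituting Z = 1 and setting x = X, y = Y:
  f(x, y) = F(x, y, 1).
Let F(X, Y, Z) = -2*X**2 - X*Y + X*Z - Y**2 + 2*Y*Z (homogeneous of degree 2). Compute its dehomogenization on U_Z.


f(x, y) = -2*x**2 - x*y + x - y**2 + 2*y

On U_Z we set Z = 1. Each monomial c·X^i·Y^j·Z^k in F becomes c·x^i·y^j·1^k = c·x^i·y^j.
Substituting Z = 1: F(X, Y, 1) = -2*x**2 - x*y + x - y**2 + 2*y.
Note: deg(f) ≤ deg(F) = 2; strict inequality happens when F is divisible by Z (lost terms).


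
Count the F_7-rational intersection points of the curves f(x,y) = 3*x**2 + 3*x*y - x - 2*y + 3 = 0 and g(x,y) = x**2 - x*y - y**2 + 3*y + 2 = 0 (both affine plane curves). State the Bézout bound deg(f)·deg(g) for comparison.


Common zeros: ∅; count = 0; Bézout bound = 4.

deg(f) = 2, deg(g) = 2, so Bézout bound = 4.
Scan x ∈ F_7. For each x, list the y ∈ F_7 with f(x, y) ≡ 0 and those with g(x, y) ≡ 0 (mod 7); the common zeros in that column are the intersection.
  x = 0: f ≡ 0 at y ∈ {5}; g ≡ 0 at y ∈ ∅; common: ∅.
  x = 1: f ≡ 0 at y ∈ {2}; g ≡ 0 at y ∈ {3, 6}; common: ∅.
  x = 2: f ≡ 0 at y ∈ {2}; g ≡ 0 at y ∈ {3, 5}; common: ∅.
  x = 3: f ≡ 0 at y ∈ ∅; g ≡ 0 at y ∈ {2, 5}; common: ∅.
  x = 4: f ≡ 0 at y ∈ {3}; g ≡ 0 at y ∈ ∅; common: ∅.
  x = 5: f ≡ 0 at y ∈ {3}; g ≡ 0 at y ∈ {6}; common: ∅.
  x = 6: f ≡ 0 at y ∈ {0}; g ≡ 0 at y ∈ {2}; common: ∅.
Collecting: common zeros = ∅, so the count is 0.
Comparison with the Bézout bound: 0 ≤ 4 = deg(f)·deg(g), as expected for curves with no common component (the affine F_7-count falls short of the bound because intersections may lie at infinity, over extension fields, or carry multiplicity).


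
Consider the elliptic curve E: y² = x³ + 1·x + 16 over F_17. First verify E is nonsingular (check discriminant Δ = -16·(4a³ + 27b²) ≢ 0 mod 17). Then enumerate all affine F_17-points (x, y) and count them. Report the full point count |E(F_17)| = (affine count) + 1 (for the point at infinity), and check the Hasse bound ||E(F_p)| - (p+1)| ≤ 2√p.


Affine points = {(0, 4), (0, 13), (1, 1), (1, 16), (2, 3), (2, 14), (4, 4), (4, 13), (6, 0), (7, 3), (7, 14), (8, 3), (8, 14), (11, 7), (11, 10), (13, 4), (13, 13)}; affine count = 17; |E(F_17)| = 18.

Discriminant check: Δ ∝ 4a³ + 27b² = 4·1³ + 27·16² = 4·1 + 27·256 ≡ 14 (mod 17). Nonzero ⇒ E is nonsingular.
For each x ∈ F_17, compute rhs = x³ + 1·x + 16 mod 17, then count y ∈ F_17 with y² ≡ rhs.
  x = 0: rhs = 16, matching y values: 4, 13 (2 points).
  x = 1: rhs = 1, matching y values: 1, 16 (2 points).
  x = 2: rhs = 9, matching y values: 3, 14 (2 points).
  x = 3: rhs = 12, matching y values: none (0 points).
  x = 4: rhs = 16, matching y values: 4, 13 (2 points).
  x = 5: rhs = 10, matching y values: none (0 points).
  x = 6: rhs = 0, matching y values: 0 (1 points).
  x = 7: rhs = 9, matching y values: 3, 14 (2 points).
  x = 8: rhs = 9, matching y values: 3, 14 (2 points).
  x = 9: rhs = 6, matching y values: none (0 points).
  x = 10: rhs = 6, matching y values: none (0 points).
  x = 11: rhs = 15, matching y values: 7, 10 (2 points).
  x = 12: rhs = 5, matching y values: none (0 points).
  x = 13: rhs = 16, matching y values: 4, 13 (2 points).
  x = 14: rhs = 3, matching y values: none (0 points).
  x = 15: rhs = 6, matching y values: none (0 points).
  x = 16: rhs = 14, matching y values: none (0 points).
Total affine count: 17.
Full point count |E(F_17)| = 17 + 1 = 18.
Hasse bound: |18 − (17+1)| = |0| = 0 ≤ 2√17 ≈ 8.2462 ✓.


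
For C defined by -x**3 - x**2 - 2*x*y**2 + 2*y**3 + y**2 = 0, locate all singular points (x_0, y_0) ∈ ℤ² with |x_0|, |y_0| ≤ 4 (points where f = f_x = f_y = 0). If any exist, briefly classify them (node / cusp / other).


Singular points: {(0, 0)}; classification: node.

Compute partial derivatives:
  f_x = -3*x**2 - 2*x - 2*y**2.
  f_y = -4*x*y + 6*y**2 + 2*y.
Scan x_0 ∈ {−4, ..., 4}. For each x_0, f_y(x_0, y) is a polynomial in y; find its integer roots y ∈ {−4, ..., 4}, then test f_x and f at those candidates.
  x = -4: f_y(-4, y) = 6*y**2 + 18*y; vanishes at y ∈ {-3, 0}. (-4, -3): f_x = -58 ≠ 0; (-4, 0): f_x = -40 ≠ 0.
  x = -3: f_y(-3, y) = 6*y**2 + 14*y; vanishes at y ∈ {0}. (-3, 0): f_x = -21 ≠ 0.
  x = -2: f_y(-2, y) = 6*y**2 + 10*y; vanishes at y ∈ {0}. (-2, 0): f_x = -8 ≠ 0.
  x = -1: f_y(-1, y) = 6*y**2 + 6*y; vanishes at y ∈ {-1, 0}. (-1, -1): f_x = -3 ≠ 0; (-1, 0): f_x = -1 ≠ 0.
  x = 0: f_y(0, y) = 6*y**2 + 2*y; vanishes at y ∈ {0}. (0, 0): f_x = 0, f = 0 — SINGULAR.
  x = 1: f_y(1, y) = 6*y**2 - 2*y; vanishes at y ∈ {0}. (1, 0): f_x = -5 ≠ 0.
  x = 2: f_y(2, y) = 6*y**2 - 6*y; vanishes at y ∈ {0, 1}. (2, 0): f_x = -16 ≠ 0; (2, 1): f_x = -18 ≠ 0.
  x = 3: f_y(3, y) = 6*y**2 - 10*y; vanishes at y ∈ {0}. (3, 0): f_x = -33 ≠ 0.
  x = 4: f_y(4, y) = 6*y**2 - 14*y; vanishes at y ∈ {0}. (4, 0): f_x = -56 ≠ 0.
Only singular point on the grid: (0, 0).
Classify: substitute x = 0 + u, y = 0 + v and expand: f = -u**3 - u**2 - 2*u*v**2 + 2*v**3 + v**2.
No constant or linear terms (consistent with a singular point). Quadratic part: -u**2 + v**2. Cubic part: -u**3 - 2*u*v**2 + 2*v**3.
The quadratic part v**2 - u**2 = (v − u)(v + u) splits into two distinct linear factors, so there are two distinct tangent lines y − 0 = ±(x − 0) — this is a node (ordinary double point).
Classification: node.


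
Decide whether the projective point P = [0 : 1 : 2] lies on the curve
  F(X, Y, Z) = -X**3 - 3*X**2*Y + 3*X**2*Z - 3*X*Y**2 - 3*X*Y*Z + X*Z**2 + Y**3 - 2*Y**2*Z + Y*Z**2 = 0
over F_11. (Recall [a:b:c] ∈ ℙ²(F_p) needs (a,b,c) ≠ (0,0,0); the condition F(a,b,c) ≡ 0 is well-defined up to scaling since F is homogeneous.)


F(0,1,2) ≡ 1 (mod 11); P is NOT on the curve.

Evaluate F(0, 1, 2) term-by-term (mod 11).
  -X**3 ↦ -1·0·1·1 = 0
  -3*X**2*Y ↦ -3·0·1·1 = 0
  3*X**2*Z ↦ 3·0·1·2 = 0
  -3*X*Y**2 ↦ -3·0·1·1 = 0
  -3*X*Y*Z ↦ -3·0·1·2 = 0
  X*Z**2 ↦ 1·0·1·4 = 0
  Y**3 ↦ 1·1·1·1 = 1
  -2*Y**2*Z ↦ -2·1·1·2 = -4
  Y*Z**2 ↦ 1·1·1·4 = 4
Sum: F(0, 1, 2) = (0) + (0) + (0) + (0) + (0) + (0) + (1) + (-4) + (4) = 1.
Reducing mod 11: 1 ≡ 1 (mod 11).
Since F(a, b, c) ≡ 1 ≠ 0 (mod 11), P does NOT lie on the curve.


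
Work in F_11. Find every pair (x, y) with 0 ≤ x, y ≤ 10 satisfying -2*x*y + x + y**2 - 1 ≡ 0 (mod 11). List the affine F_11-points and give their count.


Affine F_11-points: {(0, 1), (0, 10), (1, 0), (1, 2), (2, 7), (2, 8), (6, 3), (6, 9), (10, 4), (10, 5)}; count = 10.

For each of the 121 pairs (x, y) ∈ F_11², evaluate f(x, y) mod 11. Record the zeros.
  x = 0: [0↦10, 1↦0, 2↦3, 3↦8, 4↦4, 5↦2, 6↦2, 7↦4, 8↦8, 9↦3, 10↦0]  zeros at y ∈ {1, 10}
  x = 1: [0↦0, 1↦10, 2↦0, 3↦3, 4↦8, 5↦4, 6↦2, 7↦2, 8↦4, 9↦8, 10↦3]  zeros at y ∈ {0, 2}
  x = 2: [0↦1, 1↦9, 2↦8, 3↦9, 4↦1, 5↦6, 6↦2, 7↦0, 8↦0, 9↦2, 10↦6]  zeros at y ∈ {7, 8}
  x = 3: [0↦2, 1↦8, 2↦5, 3↦4, 4↦5, 5↦8, 6↦2, 7↦9, 8↦7, 9↦7, 10↦9]  zeros at y ∈ ∅
  x = 4: [0↦3, 1↦7, 2↦2, 3↦10, 4↦9, 5↦10, 6↦2, 7↦7, 8↦3, 9↦1, 10↦1]  zeros at y ∈ ∅
  x = 5: [0↦4, 1↦6, 2↦10, 3↦5, 4↦2, 5↦1, 6↦2, 7↦5, 8↦10, 9↦6, 10↦4]  zeros at y ∈ ∅
  x = 6: [0↦5, 1↦5, 2↦7, 3↦0, 4↦6, 5↦3, 6↦2, 7↦3, 8↦6, 9↦0, 10↦7]  zeros at y ∈ {3, 9}
  x = 7: [0↦6, 1↦4, 2↦4, 3↦6, 4↦10, 5↦5, 6↦2, 7↦1, 8↦2, 9↦5, 10↦10]  zeros at y ∈ ∅
  x = 8: [0↦7, 1↦3, 2↦1, 3↦1, 4↦3, 5↦7, 6↦2, 7↦10, 8↦9, 9↦10, 10↦2]  zeros at y ∈ ∅
  x = 9: [0↦8, 1↦2, 2↦9, 3↦7, 4↦7, 5↦9, 6↦2, 7↦8, 8↦5, 9↦4, 10↦5]  zeros at y ∈ ∅
  x = 10: [0↦9, 1↦1, 2↦6, 3↦2, 4↦0, 5↦0, 6↦2, 7↦6, 8↦1, 9↦9, 10↦8]  zeros at y ∈ {4, 5}
Collecting zeros: affine points = {(0, 1), (0, 10), (1, 0), (1, 2), (2, 7), (2, 8), (6, 3), (6, 9), (10, 4), (10, 5)}.
Total count |C(F_11)_aff| = 10.


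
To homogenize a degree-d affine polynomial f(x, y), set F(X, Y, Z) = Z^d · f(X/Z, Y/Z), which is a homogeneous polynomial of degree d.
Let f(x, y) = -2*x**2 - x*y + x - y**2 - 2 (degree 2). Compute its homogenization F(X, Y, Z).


F(X, Y, Z) = -2*X**2 - X*Y + X*Z - Y**2 - 2*Z**2

deg(f) = 2.
Substitute x = X/Z, y = Y/Z into f, then multiply by Z^2.
  monomial -2·x^2·y^0 ↦ -2·X^2·Y^0·Z^0.
  monomial -1·x^1·y^1 ↦ -1·X^1·Y^1·Z^0.
  monomial 1·x^1·y^0 ↦ 1·X^1·Y^0·Z^1.
  monomial -1·x^0·y^2 ↦ -1·X^0·Y^2·Z^0.
  monomial -2·x^0·y^0 ↦ -2·X^0·Y^0·Z^2.
Collecting: F(X, Y, Z) = -2*X**2 - X*Y + X*Z - Y**2 - 2*Z**2.


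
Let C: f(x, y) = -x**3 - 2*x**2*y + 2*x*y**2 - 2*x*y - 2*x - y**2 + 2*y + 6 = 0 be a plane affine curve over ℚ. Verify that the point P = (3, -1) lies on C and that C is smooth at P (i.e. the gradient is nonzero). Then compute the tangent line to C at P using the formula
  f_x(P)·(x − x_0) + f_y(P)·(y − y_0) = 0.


Tangent line at P: -13*x - 32*y + 7 = 0.

Step 1: f(3, -1) = 0, so P lies on C.
Step 2: partial derivatives
  f_x(x, y) = -3*x**2 - 4*x*y + 2*y**2 - 2*y - 2, f_y(x, y) = -2*x**2 + 4*x*y - 2*x - 2*y + 2.
  f_x(P) = -13, f_y(P) = -32 (gradient nonzero, so P is smooth).
Step 3: tangent line at P: -13·(x − 3) + -32·(y − -1) = 0.
Expanding: -13*x - 32*y + 7 = 0.


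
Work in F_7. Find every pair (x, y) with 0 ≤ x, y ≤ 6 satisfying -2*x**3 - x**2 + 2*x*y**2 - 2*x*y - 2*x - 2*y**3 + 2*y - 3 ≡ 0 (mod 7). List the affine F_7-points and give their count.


Affine F_7-points: {(3, 3), (5, 2), (6, 0), (6, 1), (6, 5)}; count = 5.

For each of the 49 pairs (x, y) ∈ F_7², evaluate f(x, y) mod 7. Record the zeros.
  x = 0: [0↦4, 1↦4, 2↦6, 3↦5, 4↦3, 5↦2, 6↦4]  zeros at y ∈ ∅
  x = 1: [0↦6, 1↦6, 2↦5, 3↦5, 4↦1, 5↦2, 6↦3]  zeros at y ∈ ∅
  x = 2: [0↦1, 1↦1, 2↦4, 3↦5, 4↦6, 5↦2, 6↦2]  zeros at y ∈ ∅
  x = 3: [0↦5, 1↦5, 2↦5, 3↦0, 4↦6, 5↦4, 6↦3]  zeros at y ∈ {3}
  x = 4: [0↦6, 1↦6, 2↦3, 3↦6, 4↦3, 5↦3, 6↦1]  zeros at y ∈ ∅
  x = 5: [0↦6, 1↦6, 2↦0, 3↦4, 4↦6, 5↦1, 6↦5]  zeros at y ∈ {2}
  x = 6: [0↦0, 1↦0, 2↦5, 3↦3, 4↦3, 5↦0, 6↦3]  zeros at y ∈ {0, 1, 5}
Collecting zeros: affine points = {(3, 3), (5, 2), (6, 0), (6, 1), (6, 5)}.
Total count |C(F_7)_aff| = 5.


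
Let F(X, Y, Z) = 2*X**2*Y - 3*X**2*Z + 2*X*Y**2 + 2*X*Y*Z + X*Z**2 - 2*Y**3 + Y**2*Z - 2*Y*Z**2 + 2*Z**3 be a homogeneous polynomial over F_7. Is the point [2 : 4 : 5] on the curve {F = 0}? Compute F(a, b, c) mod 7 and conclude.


F(2,4,5) ≡ 0 (mod 7); P is on the curve.

Evaluate F(2, 4, 5) term-by-term (mod 7).
  2*X**2*Y ↦ 2·4·4·1 = 32
  -3*X**2*Z ↦ -3·4·1·5 = -60
  2*X*Y**2 ↦ 2·2·16·1 = 64
  2*X*Y*Z ↦ 2·2·4·5 = 80
  X*Z**2 ↦ 1·2·1·25 = 50
  -2*Y**3 ↦ -2·1·64·1 = -128
  Y**2*Z ↦ 1·1·16·5 = 80
  -2*Y*Z**2 ↦ -2·1·4·25 = -200
  2*Z**3 ↦ 2·1·1·125 = 250
Sum: F(2, 4, 5) = (32) + (-60) + (64) + (80) + (50) + (-128) + (80) + (-200) + (250) = 168.
Reducing mod 7: 168 ≡ 0 (mod 7).
Since F(a, b, c) ≡ 0 (mod 7), P lies on the curve.


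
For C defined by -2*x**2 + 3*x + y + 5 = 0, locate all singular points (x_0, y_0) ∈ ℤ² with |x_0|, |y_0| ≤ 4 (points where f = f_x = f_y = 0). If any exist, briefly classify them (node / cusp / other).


No singular points in the scanned grid; C is smooth there.

Compute partial derivatives:
  f_x = 3 - 4*x.
  f_y = 1.
f_y = 1 is a nonzero constant, so f_y never vanishes: no point (x, y) can satisfy f = f_x = f_y = 0. In particular no (x, y) ∈ {−4, ..., 4}² is singular; the curve is smooth.


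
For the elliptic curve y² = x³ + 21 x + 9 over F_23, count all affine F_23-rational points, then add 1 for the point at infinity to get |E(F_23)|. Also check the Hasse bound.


Affine points = {(0, 3), (0, 20), (1, 10), (1, 13), (2, 6), (2, 17), (5, 3), (5, 20), (6, 11), (6, 12), (7, 4), (7, 19), (10, 0), (13, 8), (13, 15), (16, 5), (16, 18), (17, 9), (17, 14), (18, 3), (18, 20)}; affine count = 21; |E(F_23)| = 22.

Discriminant check: Δ ∝ 4a³ + 27b² = 4·21³ + 27·9² = 4·9261 + 27·81 ≡ 16 (mod 23). Nonzero ⇒ E is nonsingular.
For each x ∈ F_23, compute rhs = x³ + 21·x + 9 mod 23, then count y ∈ F_23 with y² ≡ rhs.
  x = 0: rhs = 9, matching y values: 3, 20 (2 points).
  x = 1: rhs = 8, matching y values: 10, 13 (2 points).
  x = 2: rhs = 13, matching y values: 6, 17 (2 points).
  x = 3: rhs = 7, matching y values: none (0 points).
  x = 4: rhs = 19, matching y values: none (0 points).
  x = 5: rhs = 9, matching y values: 3, 20 (2 points).
  x = 6: rhs = 6, matching y values: 11, 12 (2 points).
  x = 7: rhs = 16, matching y values: 4, 19 (2 points).
  x = 8: rhs = 22, matching y values: none (0 points).
  x = 9: rhs = 7, matching y values: none (0 points).
  x = 10: rhs = 0, matching y values: 0 (1 points).
  x = 11: rhs = 7, matching y values: none (0 points).
  x = 12: rhs = 11, matching y values: none (0 points).
  x = 13: rhs = 18, matching y values: 8, 15 (2 points).
  x = 14: rhs = 11, matching y values: none (0 points).
  x = 15: rhs = 19, matching y values: none (0 points).
  x = 16: rhs = 2, matching y values: 5, 18 (2 points).
  x = 17: rhs = 12, matching y values: 9, 14 (2 points).
  x = 18: rhs = 9, matching y values: 3, 20 (2 points).
  x = 19: rhs = 22, matching y values: none (0 points).
  x = 20: rhs = 11, matching y values: none (0 points).
  x = 21: rhs = 5, matching y values: none (0 points).
  x = 22: rhs = 10, matching y values: none (0 points).
Total affine count: 21.
Full point count |E(F_23)| = 21 + 1 = 22.
Hasse bound: |22 − (23+1)| = |-2| = 2 ≤ 2√23 ≈ 9.5917 ✓.


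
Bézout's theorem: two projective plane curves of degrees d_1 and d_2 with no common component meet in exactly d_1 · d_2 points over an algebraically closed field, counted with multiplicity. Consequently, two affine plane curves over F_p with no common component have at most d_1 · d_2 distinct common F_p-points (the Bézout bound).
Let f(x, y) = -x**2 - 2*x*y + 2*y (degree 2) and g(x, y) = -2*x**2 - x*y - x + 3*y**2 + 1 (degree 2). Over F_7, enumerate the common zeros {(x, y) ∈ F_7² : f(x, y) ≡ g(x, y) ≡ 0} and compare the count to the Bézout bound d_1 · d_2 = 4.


Common zeros: {(2, 5), (5, 3), (6, 2)}; count = 3; Bézout bound = 4.

deg(f) = 2, deg(g) = 2, so Bézout bound = 4.
Scan x ∈ F_7. For each x, list the y ∈ F_7 with f(x, y) ≡ 0 and those with g(x, y) ≡ 0 (mod 7); the common zeros in that column are the intersection.
  x = 0: f ≡ 0 at y ∈ {0}; g ≡ 0 at y ∈ {3, 4}; common: ∅.
  x = 1: f ≡ 0 at y ∈ ∅; g ≡ 0 at y ∈ {1, 4}; common: ∅.
  x = 2: f ≡ 0 at y ∈ {5}; g ≡ 0 at y ∈ {5}; common: {5}.
  x = 3: f ≡ 0 at y ∈ {3}; g ≡ 0 at y ∈ {2, 6}; common: ∅.
  x = 4: f ≡ 0 at y ∈ {2}; g ≡ 0 at y ∈ {0, 6}; common: ∅.
  x = 5: f ≡ 0 at y ∈ {3}; g ≡ 0 at y ∈ {1, 3}; common: {3}.
  x = 6: f ≡ 0 at y ∈ {2}; g ≡ 0 at y ∈ {0, 2}; common: {2}.
Collecting: common zeros = {(2, 5), (5, 3), (6, 2)}, so the count is 3.
Comparison with the Bézout bound: 3 ≤ 4 = deg(f)·deg(g), as expected for curves with no common component (the affine F_7-count falls short of the bound because intersections may lie at infinity, over extension fields, or carry multiplicity).


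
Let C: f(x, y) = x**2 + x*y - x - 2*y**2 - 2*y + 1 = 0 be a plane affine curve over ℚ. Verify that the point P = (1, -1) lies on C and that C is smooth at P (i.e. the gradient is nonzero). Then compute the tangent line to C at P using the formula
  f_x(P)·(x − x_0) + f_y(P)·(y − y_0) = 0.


Tangent line at P: 3*y + 3 = 0.

Step 1: f(1, -1) = 0, so P lies on C.
Step 2: partial derivatives
  f_x(x, y) = 2*x + y - 1, f_y(x, y) = x - 4*y - 2.
  f_x(P) = 0, f_y(P) = 3 (gradient nonzero, so P is smooth).
Step 3: tangent line at P: 0·(x − 1) + 3·(y − -1) = 0.
Expanding: 3*y + 3 = 0.


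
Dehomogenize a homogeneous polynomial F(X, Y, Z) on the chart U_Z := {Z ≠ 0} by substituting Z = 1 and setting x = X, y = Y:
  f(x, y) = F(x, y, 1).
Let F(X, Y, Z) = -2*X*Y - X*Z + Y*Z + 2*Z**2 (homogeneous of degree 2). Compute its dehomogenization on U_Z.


f(x, y) = -2*x*y - x + y + 2

On U_Z we set Z = 1. Each monomial c·X^i·Y^j·Z^k in F becomes c·x^i·y^j·1^k = c·x^i·y^j.
Substituting Z = 1: F(X, Y, 1) = -2*x*y - x + y + 2.
Note: deg(f) ≤ deg(F) = 2; strict inequality happens when F is divisible by Z (lost terms).


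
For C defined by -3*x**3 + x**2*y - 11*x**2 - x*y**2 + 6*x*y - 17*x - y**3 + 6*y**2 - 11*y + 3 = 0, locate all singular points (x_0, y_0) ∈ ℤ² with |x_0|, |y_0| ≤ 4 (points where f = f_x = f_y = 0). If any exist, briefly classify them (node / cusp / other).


Singular points: {(-1, 2)}; classification: cusp.

Compute partial derivatives:
  f_x = -9*x**2 + 2*x*y - 22*x - y**2 + 6*y - 17.
  f_y = x**2 - 2*x*y + 6*x - 3*y**2 + 12*y - 11.
Scan x_0 ∈ {−4, ..., 4}. For each x_0, f_y(x_0, y) is a polynomial in y; find its integer roots y ∈ {−4, ..., 4}, then test f_x and f at those candidates.
  x = -4: f_y(-4, y) = -3*y**2 + 20*y - 19; no integer root y with |y| ≤ 4.
  x = -3: f_y(-3, y) = -3*y**2 + 18*y - 20; no integer root y with |y| ≤ 4.
  x = -2: f_y(-2, y) = -3*y**2 + 16*y - 19; no integer root y with |y| ≤ 4.
  x = -1: f_y(-1, y) = -3*y**2 + 14*y - 16; vanishes at y ∈ {2}. (-1, 2): f_x = 0, f = 0 — SINGULAR.
  x = 0: f_y(0, y) = -3*y**2 + 12*y - 11; no integer root y with |y| ≤ 4.
  x = 1: f_y(1, y) = -3*y**2 + 10*y - 4; no integer root y with |y| ≤ 4.
  x = 2: f_y(2, y) = -3*y**2 + 8*y + 5; no integer root y with |y| ≤ 4.
  x = 3: f_y(3, y) = -3*y**2 + 6*y + 16; no integer root y with |y| ≤ 4.
  x = 4: f_y(4, y) = -3*y**2 + 4*y + 29; no integer root y with |y| ≤ 4.
Only singular point on the grid: (-1, 2).
Classify: substitute x = -1 + u, y = 2 + v and expand: f = -3*u**3 + u**2*v - u*v**2 - v**3 + v**2.
No constant or linear terms (consistent with a singular point). Quadratic part: v**2. Cubic part: -3*u**3 + u**2*v - u*v**2 - v**3.
The quadratic part v**2 is a perfect square, so there is a single (double) tangent line v = 0, i.e. y = 2. Restricting the cubic part to that line (v = 0) leaves -3*u**3 ≠ 0, so f is not divisible by v and the branch is v² ≈ 3*u**3 to lowest order — this is a cusp.
Classification: cusp.


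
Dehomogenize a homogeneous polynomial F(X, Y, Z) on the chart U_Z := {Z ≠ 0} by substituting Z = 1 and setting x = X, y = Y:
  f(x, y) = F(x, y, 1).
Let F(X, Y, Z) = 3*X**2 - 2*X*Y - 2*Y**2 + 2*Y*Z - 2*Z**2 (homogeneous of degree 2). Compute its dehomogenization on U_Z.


f(x, y) = 3*x**2 - 2*x*y - 2*y**2 + 2*y - 2

On U_Z we set Z = 1. Each monomial c·X^i·Y^j·Z^k in F becomes c·x^i·y^j·1^k = c·x^i·y^j.
Substituting Z = 1: F(X, Y, 1) = 3*x**2 - 2*x*y - 2*y**2 + 2*y - 2.
Note: deg(f) ≤ deg(F) = 2; strict inequality happens when F is divisible by Z (lost terms).


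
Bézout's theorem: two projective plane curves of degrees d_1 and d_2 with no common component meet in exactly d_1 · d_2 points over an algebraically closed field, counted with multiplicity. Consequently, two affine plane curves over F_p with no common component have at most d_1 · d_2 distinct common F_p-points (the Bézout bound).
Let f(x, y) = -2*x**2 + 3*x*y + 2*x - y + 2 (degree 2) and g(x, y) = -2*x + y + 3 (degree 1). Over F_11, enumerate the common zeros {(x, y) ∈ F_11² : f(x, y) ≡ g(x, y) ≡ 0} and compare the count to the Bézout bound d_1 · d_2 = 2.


Common zeros: {(1, 10), (4, 5)}; count = 2; Bézout bound = 2.

deg(f) = 2, deg(g) = 1, so Bézout bound = 2.
Scan x ∈ F_11. For each x, list the y ∈ F_11 with f(x, y) ≡ 0 and those with g(x, y) ≡ 0 (mod 11); the common zeros in that column are the intersection.
  x = 0: f ≡ 0 at y ∈ {2}; g ≡ 0 at y ∈ {8}; common: ∅.
  x = 1: f ≡ 0 at y ∈ {10}; g ≡ 0 at y ∈ {10}; common: {10}.
  x = 2: f ≡ 0 at y ∈ {7}; g ≡ 0 at y ∈ {1}; common: ∅.
  x = 3: f ≡ 0 at y ∈ {4}; g ≡ 0 at y ∈ {3}; common: ∅.
  x = 4: f ≡ 0 at y ∈ {0, 1, 2, 3, 4, 5, 6, 7, 8, 9, 10}; g ≡ 0 at y ∈ {5}; common: {5}.
  x = 5: f ≡ 0 at y ∈ {9}; g ≡ 0 at y ∈ {7}; common: ∅.
  x = 6: f ≡ 0 at y ∈ {6}; g ≡ 0 at y ∈ {9}; common: ∅.
  x = 7: f ≡ 0 at y ∈ {3}; g ≡ 0 at y ∈ {0}; common: ∅.
  x = 8: f ≡ 0 at y ∈ {0}; g ≡ 0 at y ∈ {2}; common: ∅.
  x = 9: f ≡ 0 at y ∈ {8}; g ≡ 0 at y ∈ {4}; common: ∅.
  x = 10: f ≡ 0 at y ∈ {5}; g ≡ 0 at y ∈ {6}; common: ∅.
Collecting: common zeros = {(1, 10), (4, 5)}, so the count is 2.
Comparison with the Bézout bound: 2 ≤ 2 = deg(f)·deg(g), as expected for curves with no common component (the bound is attained).


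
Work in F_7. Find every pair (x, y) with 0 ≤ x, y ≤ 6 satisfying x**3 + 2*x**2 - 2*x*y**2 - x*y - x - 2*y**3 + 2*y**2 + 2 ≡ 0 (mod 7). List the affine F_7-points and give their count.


Affine F_7-points: {(1, 2), (1, 6), (2, 5), (3, 1), (6, 1), (6, 4)}; count = 6.

For each of the 49 pairs (x, y) ∈ F_7², evaluate f(x, y) mod 7. Record the zeros.
  x = 0: [0↦2, 1↦2, 2↦1, 3↦1, 4↦4, 5↦5, 6↦6]  zeros at y ∈ ∅
  x = 1: [0↦4, 1↦1, 2↦0, 3↦3, 4↦5, 5↦1, 6↦0]  zeros at y ∈ {2, 6}
  x = 2: [0↦2, 1↦3, 2↦2, 3↦1, 4↦2, 5↦0, 6↦4]  zeros at y ∈ {5}
  x = 3: [0↦2, 1↦0, 2↦6, 3↦1, 4↦1, 5↦1, 6↦3]  zeros at y ∈ {1}
  x = 4: [0↦3, 1↦5, 2↦4, 3↦2, 4↦1, 5↦3, 6↦3]  zeros at y ∈ ∅
  x = 5: [0↦4, 1↦3, 2↦2, 3↦3, 4↦1, 5↦5, 6↦3]  zeros at y ∈ ∅
  x = 6: [0↦4, 1↦0, 2↦6, 3↦3, 4↦0, 5↦6, 6↦2]  zeros at y ∈ {1, 4}
Collecting zeros: affine points = {(1, 2), (1, 6), (2, 5), (3, 1), (6, 1), (6, 4)}.
Total count |C(F_7)_aff| = 6.


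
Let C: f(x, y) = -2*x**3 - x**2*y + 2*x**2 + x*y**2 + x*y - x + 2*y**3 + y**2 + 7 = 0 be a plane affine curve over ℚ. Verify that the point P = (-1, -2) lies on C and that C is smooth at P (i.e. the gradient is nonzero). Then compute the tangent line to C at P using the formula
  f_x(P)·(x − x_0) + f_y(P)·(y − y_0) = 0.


Tangent line at P: -13*x + 22*y + 31 = 0.

Step 1: f(-1, -2) = 0, so P lies on C.
Step 2: partial derivatives
  f_x(x, y) = -6*x**2 - 2*x*y + 4*x + y**2 + y - 1, f_y(x, y) = -x**2 + 2*x*y + x + 6*y**2 + 2*y.
  f_x(P) = -13, f_y(P) = 22 (gradient nonzero, so P is smooth).
Step 3: tangent line at P: -13·(x − -1) + 22·(y − -2) = 0.
Expanding: -13*x + 22*y + 31 = 0.


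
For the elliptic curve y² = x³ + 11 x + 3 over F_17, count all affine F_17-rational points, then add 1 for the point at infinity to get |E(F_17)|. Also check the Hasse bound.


Affine points = {(1, 7), (1, 10), (2, 4), (2, 13), (4, 3), (4, 14), (5, 8), (5, 9), (6, 8), (6, 9), (7, 7), (7, 10), (8, 5), (8, 12), (9, 7), (9, 10), (10, 5), (10, 12), (16, 5), (16, 12)}; affine count = 20; |E(F_17)| = 21.

Discriminant check: Δ ∝ 4a³ + 27b² = 4·11³ + 27·3² = 4·1331 + 27·9 ≡ 8 (mod 17). Nonzero ⇒ E is nonsingular.
For each x ∈ F_17, compute rhs = x³ + 11·x + 3 mod 17, then count y ∈ F_17 with y² ≡ rhs.
  x = 0: rhs = 3, matching y values: none (0 points).
  x = 1: rhs = 15, matching y values: 7, 10 (2 points).
  x = 2: rhs = 16, matching y values: 4, 13 (2 points).
  x = 3: rhs = 12, matching y values: none (0 points).
  x = 4: rhs = 9, matching y values: 3, 14 (2 points).
  x = 5: rhs = 13, matching y values: 8, 9 (2 points).
  x = 6: rhs = 13, matching y values: 8, 9 (2 points).
  x = 7: rhs = 15, matching y values: 7, 10 (2 points).
  x = 8: rhs = 8, matching y values: 5, 12 (2 points).
  x = 9: rhs = 15, matching y values: 7, 10 (2 points).
  x = 10: rhs = 8, matching y values: 5, 12 (2 points).
  x = 11: rhs = 10, matching y values: none (0 points).
  x = 12: rhs = 10, matching y values: none (0 points).
  x = 13: rhs = 14, matching y values: none (0 points).
  x = 14: rhs = 11, matching y values: none (0 points).
  x = 15: rhs = 7, matching y values: none (0 points).
  x = 16: rhs = 8, matching y values: 5, 12 (2 points).
Total affine count: 20.
Full point count |E(F_17)| = 20 + 1 = 21.
Hasse bound: |21 − (17+1)| = |3| = 3 ≤ 2√17 ≈ 8.2462 ✓.


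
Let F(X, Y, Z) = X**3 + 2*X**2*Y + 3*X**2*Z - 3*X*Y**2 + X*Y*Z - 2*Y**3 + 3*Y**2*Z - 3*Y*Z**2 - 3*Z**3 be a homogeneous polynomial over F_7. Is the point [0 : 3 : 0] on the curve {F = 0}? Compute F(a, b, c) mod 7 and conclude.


F(0,3,0) ≡ 2 (mod 7); P is NOT on the curve.

Evaluate F(0, 3, 0) term-by-term (mod 7).
  X**3 ↦ 1·0·1·1 = 0
  2*X**2*Y ↦ 2·0·3·1 = 0
  3*X**2*Z ↦ 3·0·1·0 = 0
  -3*X*Y**2 ↦ -3·0·9·1 = 0
  X*Y*Z ↦ 1·0·3·0 = 0
  -2*Y**3 ↦ -2·1·27·1 = -54
  3*Y**2*Z ↦ 3·1·9·0 = 0
  -3*Y*Z**2 ↦ -3·1·3·0 = 0
  -3*Z**3 ↦ -3·1·1·0 = 0
Sum: F(0, 3, 0) = (0) + (0) + (0) + (0) + (0) + (-54) + (0) + (0) + (0) = -54.
Reducing mod 7: -54 ≡ 2 (mod 7).
Since F(a, b, c) ≡ 2 ≠ 0 (mod 7), P does NOT lie on the curve.


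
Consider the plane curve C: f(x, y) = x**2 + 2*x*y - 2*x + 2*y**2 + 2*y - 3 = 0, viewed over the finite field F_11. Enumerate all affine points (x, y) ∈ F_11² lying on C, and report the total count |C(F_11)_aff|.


Affine F_11-points: {(1, 4), (1, 5), (2, 3), (2, 5), (3, 0), (3, 7), (4, 2), (4, 4), (5, 2), (5, 3), (7, 7), (10, 0)}; count = 12.

For each of the 121 pairs (x, y) ∈ F_11², evaluate f(x, y) mod 11. Record the zeros.
  x = 0: [0↦8, 1↦1, 2↦9, 3↦10, 4↦4, 5↦2, 6↦4, 7↦10, 8↦9, 9↦1, 10↦8]  zeros at y ∈ ∅
  x = 1: [0↦7, 1↦2, 2↦1, 3↦4, 4↦0, 5↦0, 6↦4, 7↦1, 8↦2, 9↦7, 10↦5]  zeros at y ∈ {4, 5}
  x = 2: [0↦8, 1↦5, 2↦6, 3↦0, 4↦9, 5↦0, 6↦6, 7↦5, 8↦8, 9↦4, 10↦4]  zeros at y ∈ {3, 5}
  x = 3: [0↦0, 1↦10, 2↦2, 3↦9, 4↦9, 5↦2, 6↦10, 7↦0, 8↦5, 9↦3, 10↦5]  zeros at y ∈ {0, 7}
  x = 4: [0↦5, 1↦6, 2↦0, 3↦9, 4↦0, 5↦6, 6↦5, 7↦8, 8↦4, 9↦4, 10↦8]  zeros at y ∈ {2, 4}
  x = 5: [0↦1, 1↦4, 2↦0, 3↦0, 4↦4, 5↦1, 6↦2, 7↦7, 8↦5, 9↦7, 10↦2]  zeros at y ∈ {2, 3}
  x = 6: [0↦10, 1↦4, 2↦2, 3↦4, 4↦10, 5↦9, 6↦1, 7↦8, 8↦8, 9↦1, 10↦9]  zeros at y ∈ ∅
  x = 7: [0↦10, 1↦6, 2↦6, 3↦10, 4↦7, 5↦8, 6↦2, 7↦0, 8↦2, 9↦8, 10↦7]  zeros at y ∈ {7}
  x = 8: [0↦1, 1↦10, 2↦1, 3↦7, 4↦6, 5↦9, 6↦5, 7↦5, 8↦9, 9↦6, 10↦7]  zeros at y ∈ ∅
  x = 9: [0↦5, 1↦5, 2↦9, 3↦6, 4↦7, 5↦1, 6↦10, 7↦1, 8↦7, 9↦6, 10↦9]  zeros at y ∈ ∅
  x = 10: [0↦0, 1↦2, 2↦8, 3↦7, 4↦10, 5↦6, 6↦6, 7↦10, 8↦7, 9↦8, 10↦2]  zeros at y ∈ {0}
Collecting zeros: affine points = {(1, 4), (1, 5), (2, 3), (2, 5), (3, 0), (3, 7), (4, 2), (4, 4), (5, 2), (5, 3), (7, 7), (10, 0)}.
Total count |C(F_11)_aff| = 12.


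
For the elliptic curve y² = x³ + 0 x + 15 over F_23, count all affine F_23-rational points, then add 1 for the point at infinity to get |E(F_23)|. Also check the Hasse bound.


Affine points = {(1, 4), (1, 19), (2, 0), (5, 5), (5, 18), (6, 1), (6, 22), (7, 6), (7, 17), (9, 10), (9, 13), (10, 7), (10, 16), (11, 9), (11, 14), (12, 8), (12, 15), (13, 2), (13, 21), (15, 3), (15, 20), (17, 11), (17, 12)}; affine count = 23; |E(F_23)| = 24.

Discriminant check: Δ ∝ 4a³ + 27b² = 4·0³ + 27·15² = 4·0 + 27·225 ≡ 3 (mod 23). Nonzero ⇒ E is nonsingular.
For each x ∈ F_23, compute rhs = x³ + 0·x + 15 mod 23, then count y ∈ F_23 with y² ≡ rhs.
  x = 0: rhs = 15, matching y values: none (0 points).
  x = 1: rhs = 16, matching y values: 4, 19 (2 points).
  x = 2: rhs = 0, matching y values: 0 (1 points).
  x = 3: rhs = 19, matching y values: none (0 points).
  x = 4: rhs = 10, matching y values: none (0 points).
  x = 5: rhs = 2, matching y values: 5, 18 (2 points).
  x = 6: rhs = 1, matching y values: 1, 22 (2 points).
  x = 7: rhs = 13, matching y values: 6, 17 (2 points).
  x = 8: rhs = 21, matching y values: none (0 points).
  x = 9: rhs = 8, matching y values: 10, 13 (2 points).
  x = 10: rhs = 3, matching y values: 7, 16 (2 points).
  x = 11: rhs = 12, matching y values: 9, 14 (2 points).
  x = 12: rhs = 18, matching y values: 8, 15 (2 points).
  x = 13: rhs = 4, matching y values: 2, 21 (2 points).
  x = 14: rhs = 22, matching y values: none (0 points).
  x = 15: rhs = 9, matching y values: 3, 20 (2 points).
  x = 16: rhs = 17, matching y values: none (0 points).
  x = 17: rhs = 6, matching y values: 11, 12 (2 points).
  x = 18: rhs = 5, matching y values: none (0 points).
  x = 19: rhs = 20, matching y values: none (0 points).
  x = 20: rhs = 11, matching y values: none (0 points).
  x = 21: rhs = 7, matching y values: none (0 points).
  x = 22: rhs = 14, matching y values: none (0 points).
Total affine count: 23.
Full point count |E(F_23)| = 23 + 1 = 24.
Hasse bound: |24 − (23+1)| = |0| = 0 ≤ 2√23 ≈ 9.5917 ✓.


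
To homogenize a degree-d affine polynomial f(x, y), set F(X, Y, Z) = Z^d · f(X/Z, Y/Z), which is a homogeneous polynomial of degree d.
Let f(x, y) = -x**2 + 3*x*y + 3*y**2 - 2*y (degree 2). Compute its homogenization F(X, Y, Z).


F(X, Y, Z) = -X**2 + 3*X*Y + 3*Y**2 - 2*Y*Z

deg(f) = 2.
Substitute x = X/Z, y = Y/Z into f, then multiply by Z^2.
  monomial -1·x^2·y^0 ↦ -1·X^2·Y^0·Z^0.
  monomial 3·x^1·y^1 ↦ 3·X^1·Y^1·Z^0.
  monomial 3·x^0·y^2 ↦ 3·X^0·Y^2·Z^0.
  monomial -2·x^0·y^1 ↦ -2·X^0·Y^1·Z^1.
Collecting: F(X, Y, Z) = -X**2 + 3*X*Y + 3*Y**2 - 2*Y*Z.


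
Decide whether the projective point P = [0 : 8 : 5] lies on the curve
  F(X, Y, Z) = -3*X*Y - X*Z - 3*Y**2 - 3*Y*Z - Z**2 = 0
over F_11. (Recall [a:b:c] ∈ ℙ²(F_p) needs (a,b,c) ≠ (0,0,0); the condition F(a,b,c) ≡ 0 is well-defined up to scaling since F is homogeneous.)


F(0,8,5) ≡ 4 (mod 11); P is NOT on the curve.

Evaluate F(0, 8, 5) term-by-term (mod 11).
  -3*X*Y ↦ -3·0·8·1 = 0
  -X*Z ↦ -1·0·1·5 = 0
  -3*Y**2 ↦ -3·1·64·1 = -192
  -3*Y*Z ↦ -3·1·8·5 = -120
  -Z**2 ↦ -1·1·1·25 = -25
Sum: F(0, 8, 5) = (0) + (0) + (-192) + (-120) + (-25) = -337.
Reducing mod 11: -337 ≡ 4 (mod 11).
Since F(a, b, c) ≡ 4 ≠ 0 (mod 11), P does NOT lie on the curve.


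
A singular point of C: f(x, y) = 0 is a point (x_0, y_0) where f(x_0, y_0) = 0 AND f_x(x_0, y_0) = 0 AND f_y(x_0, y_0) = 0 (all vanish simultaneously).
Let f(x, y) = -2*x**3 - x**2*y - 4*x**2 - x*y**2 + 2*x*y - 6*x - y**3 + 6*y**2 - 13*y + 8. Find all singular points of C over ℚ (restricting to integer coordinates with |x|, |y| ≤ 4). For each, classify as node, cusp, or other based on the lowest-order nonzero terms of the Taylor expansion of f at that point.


Singular points: {(-1, 2)}; classification: cusp.

Compute partial derivatives:
  f_x = -6*x**2 - 2*x*y - 8*x - y**2 + 2*y - 6.
  f_y = -x**2 - 2*x*y + 2*x - 3*y**2 + 12*y - 13.
Scan x_0 ∈ {−4, ..., 4}. For each x_0, f_y(x_0, y) is a polynomial in y; find its integer roots y ∈ {−4, ..., 4}, then test f_x and f at those candidates.
  x = -4: f_y(-4, y) = -3*y**2 + 20*y - 37; no integer root y with |y| ≤ 4.
  x = -3: f_y(-3, y) = -3*y**2 + 18*y - 28; no integer root y with |y| ≤ 4.
  x = -2: f_y(-2, y) = -3*y**2 + 16*y - 21; vanishes at y ∈ {3}. (-2, 3): f_x = -5 ≠ 0.
  x = -1: f_y(-1, y) = -3*y**2 + 14*y - 16; vanishes at y ∈ {2}. (-1, 2): f_x = 0, f = 0 — SINGULAR.
  x = 0: f_y(0, y) = -3*y**2 + 12*y - 13; no integer root y with |y| ≤ 4.
  x = 1: f_y(1, y) = -3*y**2 + 10*y - 12; no integer root y with |y| ≤ 4.
  x = 2: f_y(2, y) = -3*y**2 + 8*y - 13; no integer root y with |y| ≤ 4.
  x = 3: f_y(3, y) = -3*y**2 + 6*y - 16; no integer root y with |y| ≤ 4.
  x = 4: f_y(4, y) = -3*y**2 + 4*y - 21; no integer root y with |y| ≤ 4.
Only singular point on the grid: (-1, 2).
Classify: substitute x = -1 + u, y = 2 + v and expand: f = -2*u**3 - u**2*v - u*v**2 - v**3 + v**2.
No constant or linear terms (consistent with a singular point). Quadratic part: v**2. Cubic part: -2*u**3 - u**2*v - u*v**2 - v**3.
The quadratic part v**2 is a perfect square, so there is a single (double) tangent line v = 0, i.e. y = 2. Restricting the cubic part to that line (v = 0) leaves -2*u**3 ≠ 0, so f is not divisible by v and the branch is v² ≈ 2*u**3 to lowest order — this is a cusp.
Classification: cusp.


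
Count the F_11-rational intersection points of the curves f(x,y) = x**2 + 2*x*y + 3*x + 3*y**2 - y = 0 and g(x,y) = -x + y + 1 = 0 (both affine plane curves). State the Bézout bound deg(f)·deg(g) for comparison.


Common zeros: ∅; count = 0; Bézout bound = 2.

deg(f) = 2, deg(g) = 1, so Bézout bound = 2.
Scan x ∈ F_11. For each x, list the y ∈ F_11 with f(x, y) ≡ 0 and those with g(x, y) ≡ 0 (mod 11); the common zeros in that column are the intersection.
  x = 0: f ≡ 0 at y ∈ {0, 4}; g ≡ 0 at y ∈ {10}; common: ∅.
  x = 1: f ≡ 0 at y ∈ ∅; g ≡ 0 at y ∈ {0}; common: ∅.
  x = 2: f ≡ 0 at y ∈ ∅; g ≡ 0 at y ∈ {1}; common: ∅.
  x = 3: f ≡ 0 at y ∈ ∅; g ≡ 0 at y ∈ {2}; common: ∅.
  x = 4: f ≡ 0 at y ∈ ∅; g ≡ 0 at y ∈ {3}; common: ∅.
  x = 5: f ≡ 0 at y ∈ ∅; g ≡ 0 at y ∈ {4}; common: ∅.
  x = 6: f ≡ 0 at y ∈ {2, 9}; g ≡ 0 at y ∈ {5}; common: ∅.
  x = 7: f ≡ 0 at y ∈ {7}; g ≡ 0 at y ∈ {6}; common: ∅.
  x = 8: f ≡ 0 at y ∈ {0, 6}; g ≡ 0 at y ∈ {7}; common: ∅.
  x = 9: f ≡ 0 at y ∈ {2, 7}; g ≡ 0 at y ∈ {8}; common: ∅.
  x = 10: f ≡ 0 at y ∈ {6}; g ≡ 0 at y ∈ {9}; common: ∅.
Collecting: common zeros = ∅, so the count is 0.
Comparison with the Bézout bound: 0 ≤ 2 = deg(f)·deg(g), as expected for curves with no common component (the affine F_11-count falls short of the bound because intersections may lie at infinity, over extension fields, or carry multiplicity).


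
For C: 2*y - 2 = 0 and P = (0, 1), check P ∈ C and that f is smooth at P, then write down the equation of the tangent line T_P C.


Tangent line at P: 2*y - 2 = 0.

Step 1: f(0, 1) = 0, so P lies on C.
Step 2: partial derivatives
  f_x(x, y) = 0, f_y(x, y) = 2.
  f_x(P) = 0, f_y(P) = 2 (gradient nonzero, so P is smooth).
Step 3: tangent line at P: 0·(x − 0) + 2·(y − 1) = 0.
Expanding: 2*y - 2 = 0.


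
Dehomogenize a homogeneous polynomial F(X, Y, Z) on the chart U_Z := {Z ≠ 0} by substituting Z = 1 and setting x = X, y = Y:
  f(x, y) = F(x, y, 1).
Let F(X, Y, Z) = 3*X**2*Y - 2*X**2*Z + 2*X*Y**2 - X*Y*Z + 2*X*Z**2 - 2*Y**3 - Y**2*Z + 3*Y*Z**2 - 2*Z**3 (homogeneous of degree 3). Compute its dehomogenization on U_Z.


f(x, y) = 3*x**2*y - 2*x**2 + 2*x*y**2 - x*y + 2*x - 2*y**3 - y**2 + 3*y - 2

On U_Z we set Z = 1. Each monomial c·X^i·Y^j·Z^k in F becomes c·x^i·y^j·1^k = c·x^i·y^j.
Substituting Z = 1: F(X, Y, 1) = 3*x**2*y - 2*x**2 + 2*x*y**2 - x*y + 2*x - 2*y**3 - y**2 + 3*y - 2.
Note: deg(f) ≤ deg(F) = 3; strict inequality happens when F is divisible by Z (lost terms).


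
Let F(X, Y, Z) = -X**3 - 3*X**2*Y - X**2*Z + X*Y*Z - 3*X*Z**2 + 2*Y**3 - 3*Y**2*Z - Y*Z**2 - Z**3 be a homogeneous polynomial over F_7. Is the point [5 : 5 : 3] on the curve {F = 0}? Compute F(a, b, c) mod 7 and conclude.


F(5,5,3) ≡ 4 (mod 7); P is NOT on the curve.

Evaluate F(5, 5, 3) term-by-term (mod 7).
  -X**3 ↦ -1·125·1·1 = -125
  -3*X**2*Y ↦ -3·25·5·1 = -375
  -X**2*Z ↦ -1·25·1·3 = -75
  X*Y*Z ↦ 1·5·5·3 = 75
  -3*X*Z**2 ↦ -3·5·1·9 = -135
  2*Y**3 ↦ 2·1·125·1 = 250
  -3*Y**2*Z ↦ -3·1·25·3 = -225
  -Y*Z**2 ↦ -1·1·5·9 = -45
  -Z**3 ↦ -1·1·1·27 = -27
Sum: F(5, 5, 3) = (-125) + (-375) + (-75) + (75) + (-135) + (250) + (-225) + (-45) + (-27) = -682.
Reducing mod 7: -682 ≡ 4 (mod 7).
Since F(a, b, c) ≡ 4 ≠ 0 (mod 7), P does NOT lie on the curve.


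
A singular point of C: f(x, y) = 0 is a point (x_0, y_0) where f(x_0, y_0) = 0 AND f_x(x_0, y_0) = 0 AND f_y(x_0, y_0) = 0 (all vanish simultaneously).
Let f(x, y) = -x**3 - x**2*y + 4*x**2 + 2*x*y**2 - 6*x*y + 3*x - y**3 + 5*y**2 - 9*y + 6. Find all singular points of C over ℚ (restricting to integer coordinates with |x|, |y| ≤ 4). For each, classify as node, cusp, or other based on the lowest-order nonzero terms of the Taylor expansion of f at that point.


Singular points: {(1, 2)}; classification: node.

Compute partial derivatives:
  f_x = -3*x**2 - 2*x*y + 8*x + 2*y**2 - 6*y + 3.
  f_y = -x**2 + 4*x*y - 6*x - 3*y**2 + 10*y - 9.
Scan x_0 ∈ {−4, ..., 4}. For each x_0, f_y(x_0, y) is a polynomial in y; find its integer roots y ∈ {−4, ..., 4}, then test f_x and f at those candidates.
  x = -4: f_y(-4, y) = -3*y**2 - 6*y - 1; no integer root y with |y| ≤ 4.
  x = -3: f_y(-3, y) = -3*y**2 - 2*y; vanishes at y ∈ {0}. (-3, 0): f_x = -48 ≠ 0.
  x = -2: f_y(-2, y) = -3*y**2 + 2*y - 1; no integer root y with |y| ≤ 4.
  x = -1: f_y(-1, y) = -3*y**2 + 6*y - 4; no integer root y with |y| ≤ 4.
  x = 0: f_y(0, y) = -3*y**2 + 10*y - 9; no integer root y with |y| ≤ 4.
  x = 1: f_y(1, y) = -3*y**2 + 14*y - 16; vanishes at y ∈ {2}. (1, 2): f_x = 0, f = 0 — SINGULAR.
  x = 2: f_y(2, y) = -3*y**2 + 18*y - 25; no integer root y with |y| ≤ 4.
  x = 3: f_y(3, y) = -3*y**2 + 22*y - 36; no integer root y with |y| ≤ 4.
  x = 4: f_y(4, y) = -3*y**2 + 26*y - 49; no integer root y with |y| ≤ 4.
Only singular point on the grid: (1, 2).
Classify: substitute x = 1 + u, y = 2 + v and expand: f = -u**3 - u**2*v - u**2 + 2*u*v**2 - v**3 + v**2.
No constant or linear terms (consistent with a singular point). Quadratic part: -u**2 + v**2. Cubic part: -u**3 - u**2*v + 2*u*v**2 - v**3.
The quadratic part v**2 - u**2 = (v − u)(v + u) splits into two distinct linear factors, so there are two distinct tangent lines y − 2 = ±(x − 1) — this is a node (ordinary double point).
Classification: node.


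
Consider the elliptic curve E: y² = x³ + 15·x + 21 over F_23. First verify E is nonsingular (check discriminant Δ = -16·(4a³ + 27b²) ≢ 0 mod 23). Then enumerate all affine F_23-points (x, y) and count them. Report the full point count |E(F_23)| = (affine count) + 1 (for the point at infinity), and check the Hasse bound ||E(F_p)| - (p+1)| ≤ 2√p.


Affine points = {(2, 6), (2, 17), (3, 1), (3, 22), (7, 3), (7, 20), (8, 3), (8, 20), (14, 10), (14, 13), (19, 9), (19, 14), (20, 8), (20, 15), (21, 11), (21, 12)}; affine count = 16; |E(F_23)| = 17.

Discriminant check: Δ ∝ 4a³ + 27b² = 4·15³ + 27·21² = 4·3375 + 27·441 ≡ 15 (mod 23). Nonzero ⇒ E is nonsingular.
For each x ∈ F_23, compute rhs = x³ + 15·x + 21 mod 23, then count y ∈ F_23 with y² ≡ rhs.
  x = 0: rhs = 21, matching y values: none (0 points).
  x = 1: rhs = 14, matching y values: none (0 points).
  x = 2: rhs = 13, matching y values: 6, 17 (2 points).
  x = 3: rhs = 1, matching y values: 1, 22 (2 points).
  x = 4: rhs = 7, matching y values: none (0 points).
  x = 5: rhs = 14, matching y values: none (0 points).
  x = 6: rhs = 5, matching y values: none (0 points).
  x = 7: rhs = 9, matching y values: 3, 20 (2 points).
  x = 8: rhs = 9, matching y values: 3, 20 (2 points).
  x = 9: rhs = 11, matching y values: none (0 points).
  x = 10: rhs = 21, matching y values: none (0 points).
  x = 11: rhs = 22, matching y values: none (0 points).
  x = 12: rhs = 20, matching y values: none (0 points).
  x = 13: rhs = 21, matching y values: none (0 points).
  x = 14: rhs = 8, matching y values: 10, 13 (2 points).
  x = 15: rhs = 10, matching y values: none (0 points).
  x = 16: rhs = 10, matching y values: none (0 points).
  x = 17: rhs = 14, matching y values: none (0 points).
  x = 18: rhs = 5, matching y values: none (0 points).
  x = 19: rhs = 12, matching y values: 9, 14 (2 points).
  x = 20: rhs = 18, matching y values: 8, 15 (2 points).
  x = 21: rhs = 6, matching y values: 11, 12 (2 points).
  x = 22: rhs = 5, matching y values: none (0 points).
Total affine count: 16.
Full point count |E(F_23)| = 16 + 1 = 17.
Hasse bound: |17 − (23+1)| = |-7| = 7 ≤ 2√23 ≈ 9.5917 ✓.
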